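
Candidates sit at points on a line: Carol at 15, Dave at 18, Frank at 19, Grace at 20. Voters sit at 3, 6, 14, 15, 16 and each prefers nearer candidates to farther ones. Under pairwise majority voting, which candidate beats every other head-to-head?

Carol

With single-peaked preferences on a line, the Condorcet winner is the candidate closest to the median voter.
The median voter (position 14) is closest to Carol at 15.
Check: Carol vs Frank — voters closer to Carol: 5 of 5.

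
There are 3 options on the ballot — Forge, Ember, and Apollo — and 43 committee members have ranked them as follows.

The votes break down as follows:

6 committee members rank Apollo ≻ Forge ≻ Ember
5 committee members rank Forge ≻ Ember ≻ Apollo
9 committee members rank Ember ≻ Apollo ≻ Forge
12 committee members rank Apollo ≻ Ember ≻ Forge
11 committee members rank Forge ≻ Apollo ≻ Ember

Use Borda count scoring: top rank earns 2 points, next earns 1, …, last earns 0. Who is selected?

Apollo

Borda scores:
  Forge: 6·1 + 5·2 + 9·0 + 12·0 + 11·2 = 38
  Ember: 6·0 + 5·1 + 9·2 + 12·1 + 11·0 = 35
  Apollo: 6·2 + 5·0 + 9·1 + 12·2 + 11·1 = 56
Apollo has the highest total.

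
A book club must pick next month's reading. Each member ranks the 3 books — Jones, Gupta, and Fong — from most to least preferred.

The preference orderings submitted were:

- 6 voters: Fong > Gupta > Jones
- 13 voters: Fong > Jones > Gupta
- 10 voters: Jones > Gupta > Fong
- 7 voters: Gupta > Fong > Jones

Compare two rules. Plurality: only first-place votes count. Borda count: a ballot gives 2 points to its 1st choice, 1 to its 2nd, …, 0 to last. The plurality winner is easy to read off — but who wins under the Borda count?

Fong

Plurality first-place counts: Jones 10, Gupta 7, Fong 19 → Fong.
Borda totals: Jones 33, Gupta 30, Fong 45 → Fong.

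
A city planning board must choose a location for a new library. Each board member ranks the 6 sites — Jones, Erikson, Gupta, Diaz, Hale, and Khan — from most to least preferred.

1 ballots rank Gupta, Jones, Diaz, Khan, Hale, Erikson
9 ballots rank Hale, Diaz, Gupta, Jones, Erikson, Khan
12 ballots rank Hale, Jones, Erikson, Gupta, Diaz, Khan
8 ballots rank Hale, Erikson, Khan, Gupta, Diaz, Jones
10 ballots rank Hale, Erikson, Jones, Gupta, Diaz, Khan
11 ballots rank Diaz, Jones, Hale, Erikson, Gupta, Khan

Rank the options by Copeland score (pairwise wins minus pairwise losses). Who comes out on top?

Pairwise results:
  Jones vs Erikson: Jones wins 33–18.
  Jones vs Gupta: Jones wins 33–18.
  Jones vs Diaz: Diaz wins 28–23.
  Jones vs Hale: Hale wins 39–12.
  Jones vs Khan: Jones wins 43–8.
  Erikson vs Gupta: Erikson wins 41–10.
  Erikson vs Diaz: Erikson wins 30–21.
  Erikson vs Hale: Hale wins 51–0.
  Erikson vs Khan: Erikson wins 50–1.
  Gupta vs Diaz: Gupta wins 31–20.
  Gupta vs Hale: Hale wins 50–1.
  Gupta vs Khan: Gupta wins 43–8.
  Diaz vs Hale: Hale wins 39–12.
  Diaz vs Khan: Diaz wins 43–8.
  Hale vs Khan: Hale wins 50–1.
Copeland scores (wins − losses):
  Jones: 3 − 2 = 1
  Erikson: 3 − 2 = 1
  Gupta: 2 − 3 = -1
  Diaz: 2 − 3 = -1
  Hale: 5 − 0 = 5
  Khan: 0 − 5 = -5
Hale has the best Copeland score.

Hale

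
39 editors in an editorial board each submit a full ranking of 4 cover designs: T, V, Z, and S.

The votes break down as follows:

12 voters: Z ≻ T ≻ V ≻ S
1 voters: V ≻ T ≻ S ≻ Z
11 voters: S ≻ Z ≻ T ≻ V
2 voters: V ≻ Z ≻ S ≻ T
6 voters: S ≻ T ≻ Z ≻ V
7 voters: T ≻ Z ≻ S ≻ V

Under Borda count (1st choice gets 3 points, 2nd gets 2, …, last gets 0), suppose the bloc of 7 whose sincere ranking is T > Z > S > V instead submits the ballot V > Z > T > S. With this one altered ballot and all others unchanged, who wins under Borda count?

Borda totals with the altered ballot: T 56, V 42, Z 82, S 54.
The winner is unchanged: still Z.

Z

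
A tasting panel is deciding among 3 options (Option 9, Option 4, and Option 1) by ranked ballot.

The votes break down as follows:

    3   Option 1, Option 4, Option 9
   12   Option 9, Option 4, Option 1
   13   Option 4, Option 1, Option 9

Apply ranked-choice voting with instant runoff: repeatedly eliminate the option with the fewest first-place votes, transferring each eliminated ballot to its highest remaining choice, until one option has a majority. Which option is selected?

Option 4

Round 1: Option 4 13, Option 9 12, Option 1 3. Option 1 has the fewest and is eliminated.
Round 2: Option 4 16, Option 9 12. Option 4 has a majority.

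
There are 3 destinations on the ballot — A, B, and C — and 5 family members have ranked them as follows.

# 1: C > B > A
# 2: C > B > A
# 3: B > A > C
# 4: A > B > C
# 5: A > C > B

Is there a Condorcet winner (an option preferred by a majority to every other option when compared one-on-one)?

Head-to-head results (5 voters total):
A vs B: B wins 3–2.
A vs C: A wins 3–2.
B vs C: C wins 3–2.
No candidate beats all others: A beats C beats B beats A, a majority cycle.

No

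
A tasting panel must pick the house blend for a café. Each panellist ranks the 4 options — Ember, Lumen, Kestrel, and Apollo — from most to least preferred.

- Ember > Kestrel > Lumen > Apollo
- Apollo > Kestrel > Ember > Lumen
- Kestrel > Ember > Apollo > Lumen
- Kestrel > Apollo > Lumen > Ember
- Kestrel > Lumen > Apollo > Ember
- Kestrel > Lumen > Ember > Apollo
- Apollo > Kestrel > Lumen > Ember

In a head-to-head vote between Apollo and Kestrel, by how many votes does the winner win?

Ballots ranking Apollo above Kestrel: 2.
Ballots ranking Kestrel above Apollo: 5.
Kestrel wins 5–2, a margin of 3.

3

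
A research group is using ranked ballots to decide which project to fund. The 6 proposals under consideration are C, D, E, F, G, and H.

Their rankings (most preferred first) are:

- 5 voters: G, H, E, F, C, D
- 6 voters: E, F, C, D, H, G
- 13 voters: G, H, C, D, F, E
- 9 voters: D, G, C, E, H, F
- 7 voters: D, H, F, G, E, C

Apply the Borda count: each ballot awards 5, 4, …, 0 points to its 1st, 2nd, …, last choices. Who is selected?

G

Borda scores:
  C: 5·1 + 6·3 + 13·3 + 9·3 + 7·0 = 89
  D: 5·0 + 6·2 + 13·2 + 9·5 + 7·5 = 118
  E: 5·3 + 6·5 + 13·0 + 9·2 + 7·1 = 70
  F: 5·2 + 6·4 + 13·1 + 9·0 + 7·3 = 68
  G: 5·5 + 6·0 + 13·5 + 9·4 + 7·2 = 140
  H: 5·4 + 6·1 + 13·4 + 9·1 + 7·4 = 115
G has the highest total.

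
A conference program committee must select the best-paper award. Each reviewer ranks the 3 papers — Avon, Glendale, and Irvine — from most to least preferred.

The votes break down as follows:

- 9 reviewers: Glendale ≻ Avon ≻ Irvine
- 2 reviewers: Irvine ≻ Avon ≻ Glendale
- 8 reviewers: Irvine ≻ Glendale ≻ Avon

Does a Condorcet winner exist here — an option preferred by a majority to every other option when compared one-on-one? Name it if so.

Irvine

Head-to-head results (19 voters total):
Avon vs Glendale: Glendale wins 17–2.
Avon vs Irvine: Irvine wins 10–9.
Glendale vs Irvine: Irvine wins 10–9.
Irvine beats each rival — Avon (10–9), Glendale (10–9) — so Irvine is the Condorcet winner.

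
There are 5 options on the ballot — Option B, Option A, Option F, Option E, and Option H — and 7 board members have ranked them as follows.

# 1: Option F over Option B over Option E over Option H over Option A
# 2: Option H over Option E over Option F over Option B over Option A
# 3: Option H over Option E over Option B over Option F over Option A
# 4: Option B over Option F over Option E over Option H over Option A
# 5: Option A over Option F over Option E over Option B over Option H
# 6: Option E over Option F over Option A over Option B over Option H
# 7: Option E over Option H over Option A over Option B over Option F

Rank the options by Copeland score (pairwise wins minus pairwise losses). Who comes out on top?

Pairwise results:
  Option B vs Option A: Option B wins 4–3.
  Option B vs Option F: Option F wins 4–3.
  Option B vs Option E: Option E wins 5–2.
  Option B vs Option H: Option B wins 4–3.
  Option A vs Option F: Option F wins 5–2.
  Option A vs Option E: Option E wins 6–1.
  Option A vs Option H: Option H wins 5–2.
  Option F vs Option E: Option E wins 4–3.
  Option F vs Option H: Option F wins 4–3.
  Option E vs Option H: Option E wins 5–2.
Copeland scores (wins − losses):
  Option B: 2 − 2 = 0
  Option A: 0 − 4 = -4
  Option F: 3 − 1 = 2
  Option E: 4 − 0 = 4
  Option H: 1 − 3 = -2
Option E has the best Copeland score.

Option E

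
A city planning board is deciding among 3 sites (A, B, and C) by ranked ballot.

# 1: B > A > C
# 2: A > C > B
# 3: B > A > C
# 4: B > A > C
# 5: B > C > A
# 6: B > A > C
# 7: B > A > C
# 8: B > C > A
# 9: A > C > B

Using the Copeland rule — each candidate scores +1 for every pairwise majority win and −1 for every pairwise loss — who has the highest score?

B

Pairwise results:
  A vs B: B wins 7–2.
  A vs C: A wins 7–2.
  B vs C: B wins 7–2.
Copeland scores (wins − losses):
  A: 1 − 1 = 0
  B: 2 − 0 = 2
  C: 0 − 2 = -2
B has the best Copeland score.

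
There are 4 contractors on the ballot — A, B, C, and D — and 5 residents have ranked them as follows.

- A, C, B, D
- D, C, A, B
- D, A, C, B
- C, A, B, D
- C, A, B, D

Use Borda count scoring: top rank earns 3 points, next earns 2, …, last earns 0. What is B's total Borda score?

Borda scores:
  A: 3 + 1 + 2 + 2 + 2 = 10
  B: 1 + 0 + 0 + 1 + 1 = 3
  C: 2 + 2 + 1 + 3 + 3 = 11
  D: 0 + 3 + 3 + 0 + 0 = 6

3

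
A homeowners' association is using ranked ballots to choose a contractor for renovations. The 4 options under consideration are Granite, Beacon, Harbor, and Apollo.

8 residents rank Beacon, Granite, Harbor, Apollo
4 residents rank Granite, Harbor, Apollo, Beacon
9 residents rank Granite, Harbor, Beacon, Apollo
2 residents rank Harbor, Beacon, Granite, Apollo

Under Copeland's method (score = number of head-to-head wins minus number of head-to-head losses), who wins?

Granite

Pairwise results:
  Granite vs Beacon: Granite wins 13–10.
  Granite vs Harbor: Granite wins 21–2.
  Granite vs Apollo: Granite wins 23–0.
  Beacon vs Harbor: Harbor wins 15–8.
  Beacon vs Apollo: Beacon wins 19–4.
  Harbor vs Apollo: Harbor wins 23–0.
Copeland scores (wins − losses):
  Granite: 3 − 0 = 3
  Beacon: 1 − 2 = -1
  Harbor: 2 − 1 = 1
  Apollo: 0 − 3 = -3
Granite has the best Copeland score.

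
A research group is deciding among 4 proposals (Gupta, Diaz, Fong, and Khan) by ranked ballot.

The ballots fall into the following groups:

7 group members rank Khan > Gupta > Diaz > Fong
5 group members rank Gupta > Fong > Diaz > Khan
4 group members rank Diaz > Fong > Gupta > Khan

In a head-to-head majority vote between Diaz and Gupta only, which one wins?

Ballots ranking Diaz above Gupta: 4.
Ballots ranking Gupta above Diaz: 7+5 = 12.
Gupta wins the head-to-head, 12–4.

Gupta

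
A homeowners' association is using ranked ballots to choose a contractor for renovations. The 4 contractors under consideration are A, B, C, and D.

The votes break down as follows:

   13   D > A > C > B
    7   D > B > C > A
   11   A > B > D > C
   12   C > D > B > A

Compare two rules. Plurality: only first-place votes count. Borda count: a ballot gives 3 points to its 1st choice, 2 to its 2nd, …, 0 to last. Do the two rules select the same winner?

Plurality first-place counts: A 11, B 0, C 12, D 20 → D.
Borda totals: A 59, B 48, C 56, D 95 → D.
The two rules agree on D.

Yes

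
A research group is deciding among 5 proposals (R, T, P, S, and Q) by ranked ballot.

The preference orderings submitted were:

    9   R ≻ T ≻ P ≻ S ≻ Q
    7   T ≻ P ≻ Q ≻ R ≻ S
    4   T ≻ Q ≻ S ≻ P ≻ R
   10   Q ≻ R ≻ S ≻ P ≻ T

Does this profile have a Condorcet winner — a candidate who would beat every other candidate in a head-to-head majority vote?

Head-to-head results (30 voters total):
R vs T: R wins 19–11.
R vs P: R wins 19–11.
R vs S: R wins 26–4.
R vs Q: Q wins 21–9.
T vs P: T wins 20–10.
T vs S: T wins 20–10.
T vs Q: T wins 20–10.
P vs S: P wins 16–14.
P vs Q: P wins 16–14.
S vs Q: Q wins 21–9.
No candidate beats all others: R beats T beats Q beats R, a majority cycle.

No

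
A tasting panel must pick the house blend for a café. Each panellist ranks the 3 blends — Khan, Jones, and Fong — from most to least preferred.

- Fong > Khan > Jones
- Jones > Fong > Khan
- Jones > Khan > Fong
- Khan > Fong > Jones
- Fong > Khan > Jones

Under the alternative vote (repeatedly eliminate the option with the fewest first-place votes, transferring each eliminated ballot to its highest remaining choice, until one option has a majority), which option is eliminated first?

Khan

Round 1: Jones 2, Fong 2, Khan 1. Khan has the fewest and is eliminated.
Round 2: Fong 3, Jones 2. Fong has a majority.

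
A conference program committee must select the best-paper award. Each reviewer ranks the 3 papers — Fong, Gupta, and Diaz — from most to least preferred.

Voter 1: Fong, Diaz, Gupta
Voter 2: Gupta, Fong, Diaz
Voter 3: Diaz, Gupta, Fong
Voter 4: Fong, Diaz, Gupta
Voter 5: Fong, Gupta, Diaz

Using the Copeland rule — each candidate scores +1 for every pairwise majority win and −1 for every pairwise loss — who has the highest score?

Fong

Pairwise results:
  Fong vs Gupta: Fong wins 3–2.
  Fong vs Diaz: Fong wins 4–1.
  Gupta vs Diaz: Diaz wins 3–2.
Copeland scores (wins − losses):
  Fong: 2 − 0 = 2
  Gupta: 0 − 2 = -2
  Diaz: 1 − 1 = 0
Fong has the best Copeland score.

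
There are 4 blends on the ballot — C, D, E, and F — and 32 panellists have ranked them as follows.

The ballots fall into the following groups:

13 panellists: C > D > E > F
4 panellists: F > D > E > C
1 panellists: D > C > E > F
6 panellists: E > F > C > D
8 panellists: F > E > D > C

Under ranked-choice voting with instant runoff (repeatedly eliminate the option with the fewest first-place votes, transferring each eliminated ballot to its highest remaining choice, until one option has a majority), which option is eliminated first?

Round 1: C 13, F 12, E 6, D 1. D has the fewest and is eliminated.
Round 2: C 14, F 12, E 6. E has the fewest and is eliminated.
Round 3: F 18, C 14. F has a majority.

D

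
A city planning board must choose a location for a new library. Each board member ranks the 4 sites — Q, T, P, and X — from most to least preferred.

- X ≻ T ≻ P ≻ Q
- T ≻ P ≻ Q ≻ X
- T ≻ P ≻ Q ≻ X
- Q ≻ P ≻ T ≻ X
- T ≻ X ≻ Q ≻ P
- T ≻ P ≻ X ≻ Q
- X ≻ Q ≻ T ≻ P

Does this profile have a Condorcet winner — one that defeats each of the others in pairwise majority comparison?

Head-to-head results (7 voters total):
Q vs T: T wins 5–2.
Q vs P: P wins 4–3.
Q vs X: X wins 4–3.
T vs P: T wins 6–1.
T vs X: T wins 5–2.
P vs X: P wins 4–3.
T beats each rival — Q (5–2), P (6–1), X (5–2) — so T is the Condorcet winner.

Yes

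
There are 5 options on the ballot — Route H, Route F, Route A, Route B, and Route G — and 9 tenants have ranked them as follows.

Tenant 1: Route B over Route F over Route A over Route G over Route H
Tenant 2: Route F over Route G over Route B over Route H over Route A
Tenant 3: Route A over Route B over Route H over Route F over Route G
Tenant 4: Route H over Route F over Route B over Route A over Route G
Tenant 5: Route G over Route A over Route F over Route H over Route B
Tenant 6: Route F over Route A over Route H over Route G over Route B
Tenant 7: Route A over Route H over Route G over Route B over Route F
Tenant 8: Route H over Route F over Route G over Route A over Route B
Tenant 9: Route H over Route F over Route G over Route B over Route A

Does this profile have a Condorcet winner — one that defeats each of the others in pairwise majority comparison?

No

Head-to-head results (9 voters total):
Route H vs Route F: Route H wins 5–4.
Route H vs Route A: Route A wins 5–4.
Route H vs Route B: Route H wins 6–3.
Route H vs Route G: Route H wins 6–3.
Route F vs Route A: Route F wins 6–3.
Route F vs Route B: Route F wins 6–3.
Route F vs Route G: Route F wins 7–2.
Route A vs Route B: Route A wins 5–4.
Route A vs Route G: Route A wins 5–4.
Route B vs Route G: Route G wins 6–3.
No candidate beats all others: Route H beats Route F beats Route A beats Route H, a majority cycle.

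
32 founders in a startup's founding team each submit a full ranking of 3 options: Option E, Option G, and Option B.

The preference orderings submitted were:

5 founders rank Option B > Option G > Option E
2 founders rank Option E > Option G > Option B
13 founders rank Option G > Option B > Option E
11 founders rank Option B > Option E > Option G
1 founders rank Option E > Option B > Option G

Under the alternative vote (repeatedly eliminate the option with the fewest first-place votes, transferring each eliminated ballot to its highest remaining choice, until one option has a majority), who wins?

Round 1: Option B 16, Option G 13, Option E 3. Option E has the fewest and is eliminated.
Round 2: Option B 17, Option G 15. Option B has a majority.

Option B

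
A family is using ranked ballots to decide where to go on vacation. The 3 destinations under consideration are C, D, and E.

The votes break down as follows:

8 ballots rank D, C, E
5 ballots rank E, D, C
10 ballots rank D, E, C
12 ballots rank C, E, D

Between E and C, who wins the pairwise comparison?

Ballots ranking E above C: 5+10 = 15.
Ballots ranking C above E: 8+12 = 20.
C wins the head-to-head, 20–15.

C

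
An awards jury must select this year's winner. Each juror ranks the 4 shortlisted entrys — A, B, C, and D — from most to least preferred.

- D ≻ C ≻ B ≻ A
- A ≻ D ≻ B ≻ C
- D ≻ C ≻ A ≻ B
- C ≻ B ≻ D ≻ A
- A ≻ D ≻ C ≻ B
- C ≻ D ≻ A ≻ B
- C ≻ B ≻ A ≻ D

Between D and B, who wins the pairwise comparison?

Ballots ranking D above B: 5.
Ballots ranking B above D: 2.
D wins the head-to-head, 5–2.

D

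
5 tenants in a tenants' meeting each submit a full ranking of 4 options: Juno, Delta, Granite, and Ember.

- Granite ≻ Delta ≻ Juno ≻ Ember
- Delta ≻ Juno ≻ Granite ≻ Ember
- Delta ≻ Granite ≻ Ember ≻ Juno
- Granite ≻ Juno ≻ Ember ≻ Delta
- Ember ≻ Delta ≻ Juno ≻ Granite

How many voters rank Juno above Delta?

Ballots ranking Juno above Delta: 1.
Ballots ranking Delta above Juno: 4.
So 1 of 5 voters prefer Juno to Delta.

1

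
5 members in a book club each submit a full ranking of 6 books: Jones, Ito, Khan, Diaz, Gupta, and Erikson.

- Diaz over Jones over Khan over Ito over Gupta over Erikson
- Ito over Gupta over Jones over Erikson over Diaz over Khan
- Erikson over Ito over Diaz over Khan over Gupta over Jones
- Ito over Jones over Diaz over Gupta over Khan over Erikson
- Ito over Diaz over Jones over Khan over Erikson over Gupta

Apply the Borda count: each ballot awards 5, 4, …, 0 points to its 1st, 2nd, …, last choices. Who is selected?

Borda scores:
  Jones: 4 + 3 + 0 + 4 + 3 = 14
  Ito: 2 + 5 + 4 + 5 + 5 = 21
  Khan: 3 + 0 + 2 + 1 + 2 = 8
  Diaz: 5 + 1 + 3 + 3 + 4 = 16
  Gupta: 1 + 4 + 1 + 2 + 0 = 8
  Erikson: 0 + 2 + 5 + 0 + 1 = 8
Ito has the highest total.

Ito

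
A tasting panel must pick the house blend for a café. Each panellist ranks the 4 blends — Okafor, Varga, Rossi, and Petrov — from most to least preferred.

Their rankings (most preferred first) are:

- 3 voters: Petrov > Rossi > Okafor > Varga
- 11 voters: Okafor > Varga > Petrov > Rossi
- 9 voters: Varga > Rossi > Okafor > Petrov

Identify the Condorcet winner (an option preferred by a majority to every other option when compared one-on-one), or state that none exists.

Head-to-head results (23 voters total):
Okafor vs Varga: Okafor wins 14–9.
Okafor vs Rossi: Rossi wins 12–11.
Okafor vs Petrov: Okafor wins 20–3.
Varga vs Rossi: Varga wins 20–3.
Varga vs Petrov: Varga wins 20–3.
Rossi vs Petrov: Petrov wins 14–9.
No candidate beats all others: Okafor beats Varga beats Rossi beats Okafor, a majority cycle.

There is no Condorcet winner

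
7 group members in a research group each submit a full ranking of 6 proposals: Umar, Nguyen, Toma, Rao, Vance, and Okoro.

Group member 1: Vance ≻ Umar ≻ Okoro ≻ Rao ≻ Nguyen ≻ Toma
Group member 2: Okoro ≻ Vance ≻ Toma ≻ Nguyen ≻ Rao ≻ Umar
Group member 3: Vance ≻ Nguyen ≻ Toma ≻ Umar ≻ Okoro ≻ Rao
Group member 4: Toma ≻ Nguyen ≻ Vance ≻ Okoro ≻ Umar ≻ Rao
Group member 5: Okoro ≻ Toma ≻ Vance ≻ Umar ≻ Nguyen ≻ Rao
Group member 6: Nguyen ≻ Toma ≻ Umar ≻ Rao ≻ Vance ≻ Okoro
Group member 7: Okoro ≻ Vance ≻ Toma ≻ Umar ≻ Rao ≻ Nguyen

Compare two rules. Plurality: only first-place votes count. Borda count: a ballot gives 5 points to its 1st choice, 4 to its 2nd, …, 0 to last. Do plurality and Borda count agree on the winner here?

No

Plurality first-place counts: Umar 0, Nguyen 1, Toma 1, Rao 0, Vance 2, Okoro 3 → Okoro.
Borda totals: Umar 14, Nguyen 17, Toma 22, Rao 6, Vance 25, Okoro 21 → Vance.
The two rules disagree: plurality picks Okoro, Borda picks Vance.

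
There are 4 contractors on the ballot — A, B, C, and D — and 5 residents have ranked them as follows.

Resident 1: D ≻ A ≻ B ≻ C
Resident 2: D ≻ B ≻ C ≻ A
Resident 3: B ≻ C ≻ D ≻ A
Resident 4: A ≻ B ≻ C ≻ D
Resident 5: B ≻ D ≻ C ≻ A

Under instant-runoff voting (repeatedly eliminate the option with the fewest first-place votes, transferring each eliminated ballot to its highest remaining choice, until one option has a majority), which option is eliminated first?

Round 1: B 2, D 2, A 1, C 0. C has the fewest and is eliminated.
Round 2: B 2, D 2, A 1. A has the fewest and is eliminated.
Round 3: B 3, D 2. B has a majority.

C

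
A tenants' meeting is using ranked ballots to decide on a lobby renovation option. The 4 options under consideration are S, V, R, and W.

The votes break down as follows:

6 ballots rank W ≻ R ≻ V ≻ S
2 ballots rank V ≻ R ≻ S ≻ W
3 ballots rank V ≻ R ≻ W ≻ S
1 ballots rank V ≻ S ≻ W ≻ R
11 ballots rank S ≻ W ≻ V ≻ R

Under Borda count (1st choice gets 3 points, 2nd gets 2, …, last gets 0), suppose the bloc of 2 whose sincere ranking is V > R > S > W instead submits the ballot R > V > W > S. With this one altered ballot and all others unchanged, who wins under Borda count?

Borda totals with the altered ballot: S 35, V 33, R 24, W 46.
The winner is unchanged: still W.

W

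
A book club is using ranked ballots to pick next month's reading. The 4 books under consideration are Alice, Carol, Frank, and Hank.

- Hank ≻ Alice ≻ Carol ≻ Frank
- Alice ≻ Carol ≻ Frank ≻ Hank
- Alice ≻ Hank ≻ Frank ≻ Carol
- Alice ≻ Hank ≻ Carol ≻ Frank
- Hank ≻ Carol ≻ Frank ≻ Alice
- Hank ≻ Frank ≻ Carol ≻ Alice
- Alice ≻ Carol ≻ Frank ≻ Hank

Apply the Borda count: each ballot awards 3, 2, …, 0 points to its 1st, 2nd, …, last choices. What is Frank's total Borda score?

6

Borda scores:
  Alice: 2 + 3 + 3 + 3 + 0 + 0 + 3 = 14
  Carol: 1 + 2 + 0 + 1 + 2 + 1 + 2 = 9
  Frank: 0 + 1 + 1 + 0 + 1 + 2 + 1 = 6
  Hank: 3 + 0 + 2 + 2 + 3 + 3 + 0 = 13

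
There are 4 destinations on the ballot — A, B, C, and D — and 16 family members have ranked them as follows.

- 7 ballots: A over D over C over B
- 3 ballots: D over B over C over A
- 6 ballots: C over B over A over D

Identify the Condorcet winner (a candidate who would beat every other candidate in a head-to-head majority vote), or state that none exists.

None — there is no Condorcet winner

Head-to-head results (16 voters total):
A vs B: B wins 9–7.
A vs C: C wins 9–7.
A vs D: A wins 13–3.
B vs C: C wins 13–3.
B vs D: D wins 10–6.
C vs D: D wins 10–6.
No candidate beats all others: A beats D beats B beats A, a majority cycle.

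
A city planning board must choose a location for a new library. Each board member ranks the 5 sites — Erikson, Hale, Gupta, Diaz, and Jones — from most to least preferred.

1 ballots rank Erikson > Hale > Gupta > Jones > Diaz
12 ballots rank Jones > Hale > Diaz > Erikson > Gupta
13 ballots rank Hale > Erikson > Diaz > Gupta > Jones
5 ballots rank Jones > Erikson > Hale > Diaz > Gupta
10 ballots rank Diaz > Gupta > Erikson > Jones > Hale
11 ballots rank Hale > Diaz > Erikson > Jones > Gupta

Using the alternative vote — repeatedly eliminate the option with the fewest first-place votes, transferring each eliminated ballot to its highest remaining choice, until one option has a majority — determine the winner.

Round 1: Hale 24, Jones 17, Diaz 10, Erikson 1, Gupta 0. Gupta has the fewest and is eliminated.
Round 2: Hale 24, Jones 17, Diaz 10, Erikson 1. Erikson has the fewest and is eliminated.
Round 3: Hale 25, Jones 17, Diaz 10. Diaz has the fewest and is eliminated.
Round 4: Jones 27, Hale 25. Jones has a majority.

Jones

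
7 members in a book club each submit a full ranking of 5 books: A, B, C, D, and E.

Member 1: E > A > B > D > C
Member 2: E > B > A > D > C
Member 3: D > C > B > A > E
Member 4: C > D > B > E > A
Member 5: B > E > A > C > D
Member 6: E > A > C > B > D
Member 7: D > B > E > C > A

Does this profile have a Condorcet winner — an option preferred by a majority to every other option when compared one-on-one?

Head-to-head results (7 voters total):
A vs B: B wins 5–2.
A vs C: A wins 4–3.
A vs D: A wins 4–3.
A vs E: E wins 6–1.
B vs C: B wins 4–3.
B vs D: B wins 4–3.
B vs E: B wins 4–3.
C vs D: D wins 4–3.
C vs E: E wins 5–2.
D vs E: E wins 4–3.
B beats each rival — A (5–2), C (4–3), D (4–3), E (4–3) — so B is the Condorcet winner.

Yes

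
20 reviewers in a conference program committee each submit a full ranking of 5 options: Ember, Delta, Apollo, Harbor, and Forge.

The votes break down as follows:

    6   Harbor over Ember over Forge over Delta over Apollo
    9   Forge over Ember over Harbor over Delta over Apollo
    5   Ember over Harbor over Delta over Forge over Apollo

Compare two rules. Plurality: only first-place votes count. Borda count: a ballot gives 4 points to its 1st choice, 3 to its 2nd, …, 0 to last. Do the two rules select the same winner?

Plurality first-place counts: Ember 5, Delta 0, Apollo 0, Harbor 6, Forge 9 → Forge.
Borda totals: Ember 65, Delta 25, Apollo 0, Harbor 57, Forge 53 → Ember.
The two rules disagree: plurality picks Forge, Borda picks Ember.

No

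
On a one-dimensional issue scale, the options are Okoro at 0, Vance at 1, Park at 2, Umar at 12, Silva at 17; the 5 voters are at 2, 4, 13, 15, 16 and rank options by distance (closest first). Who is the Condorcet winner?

With single-peaked preferences on a line, the Condorcet winner is the candidate closest to the median voter.
The median voter (position 13) is closest to Umar at 12.
Check: Umar vs Silva — voters closer to Umar: 3 of 5.

Umar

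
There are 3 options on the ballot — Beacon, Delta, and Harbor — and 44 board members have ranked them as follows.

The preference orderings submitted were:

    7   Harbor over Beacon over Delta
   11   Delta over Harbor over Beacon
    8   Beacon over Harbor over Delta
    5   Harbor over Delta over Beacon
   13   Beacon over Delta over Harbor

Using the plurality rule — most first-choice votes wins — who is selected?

First-place vote totals:
  Beacon: 21
  Delta: 11
  Harbor: 12
Beacon has the most first-place votes.

Beacon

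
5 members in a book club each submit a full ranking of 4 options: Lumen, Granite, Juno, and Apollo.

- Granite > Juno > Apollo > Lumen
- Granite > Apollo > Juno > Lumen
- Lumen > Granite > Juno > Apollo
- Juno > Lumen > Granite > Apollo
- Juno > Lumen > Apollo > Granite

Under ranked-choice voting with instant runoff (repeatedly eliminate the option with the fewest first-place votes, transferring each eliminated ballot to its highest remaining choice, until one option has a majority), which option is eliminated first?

Round 1: Granite 2, Juno 2, Lumen 1, Apollo 0. Apollo has the fewest and is eliminated.
Round 2: Granite 2, Juno 2, Lumen 1. Lumen has the fewest and is eliminated.
Round 3: Granite 3, Juno 2. Granite has a majority.

Apollo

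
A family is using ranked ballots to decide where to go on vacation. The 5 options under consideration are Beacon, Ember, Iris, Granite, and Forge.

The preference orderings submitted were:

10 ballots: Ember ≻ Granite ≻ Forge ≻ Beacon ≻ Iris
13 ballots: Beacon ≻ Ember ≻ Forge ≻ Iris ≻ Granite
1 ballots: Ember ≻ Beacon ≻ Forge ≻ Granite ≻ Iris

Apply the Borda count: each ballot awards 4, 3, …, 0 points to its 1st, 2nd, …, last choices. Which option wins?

Ember

Borda scores:
  Beacon: 10·1 + 13·4 + 3 = 65
  Ember: 10·4 + 13·3 + 4 = 83
  Iris: 10·0 + 13·1 + 0 = 13
  Granite: 10·3 + 13·0 + 1 = 31
  Forge: 10·2 + 13·2 + 2 = 48
Ember has the highest total.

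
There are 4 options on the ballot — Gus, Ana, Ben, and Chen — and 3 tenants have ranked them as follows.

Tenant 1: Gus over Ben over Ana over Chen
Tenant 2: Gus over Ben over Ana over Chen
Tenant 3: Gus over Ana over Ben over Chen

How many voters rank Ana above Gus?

Ballots ranking Ana above Gus: 0.
Ballots ranking Gus above Ana: 3.
So 0 of 3 voters prefer Ana to Gus.

0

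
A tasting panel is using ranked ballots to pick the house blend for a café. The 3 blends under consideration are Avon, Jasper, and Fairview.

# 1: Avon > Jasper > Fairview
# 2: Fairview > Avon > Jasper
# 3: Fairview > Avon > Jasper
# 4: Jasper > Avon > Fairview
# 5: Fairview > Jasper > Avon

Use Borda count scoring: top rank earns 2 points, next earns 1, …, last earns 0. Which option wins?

Borda scores:
  Avon: 2 + 1 + 1 + 1 + 0 = 5
  Jasper: 1 + 0 + 0 + 2 + 1 = 4
  Fairview: 0 + 2 + 2 + 0 + 2 = 6
Fairview has the highest total.

Fairview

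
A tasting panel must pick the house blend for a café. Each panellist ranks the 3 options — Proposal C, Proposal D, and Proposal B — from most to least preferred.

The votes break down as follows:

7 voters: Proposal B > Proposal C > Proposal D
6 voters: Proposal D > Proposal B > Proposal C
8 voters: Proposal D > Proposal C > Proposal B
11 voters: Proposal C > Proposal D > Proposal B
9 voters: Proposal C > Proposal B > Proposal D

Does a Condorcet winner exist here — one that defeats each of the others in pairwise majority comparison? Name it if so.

Head-to-head results (41 voters total):
Proposal C vs Proposal D: Proposal C wins 27–14.
Proposal C vs Proposal B: Proposal C wins 28–13.
Proposal D vs Proposal B: Proposal D wins 25–16.
Proposal C beats each rival — Proposal D (27–14), Proposal B (28–13) — so Proposal C is the Condorcet winner.

Proposal C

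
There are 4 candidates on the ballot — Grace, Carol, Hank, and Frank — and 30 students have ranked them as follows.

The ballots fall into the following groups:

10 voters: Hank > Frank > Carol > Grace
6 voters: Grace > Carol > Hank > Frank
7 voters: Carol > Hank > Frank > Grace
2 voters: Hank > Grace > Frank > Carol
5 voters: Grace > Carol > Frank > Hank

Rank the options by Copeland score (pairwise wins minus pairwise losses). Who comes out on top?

Carol

Pairwise results:
  Grace vs Carol: Carol wins 17–13.
  Grace vs Hank: Hank wins 19–11.
  Grace vs Frank: Frank wins 17–13.
  Carol vs Hank: Carol wins 18–12.
  Carol vs Frank: Carol wins 18–12.
  Hank vs Frank: Hank wins 25–5.
Copeland scores (wins − losses):
  Grace: 0 − 3 = -3
  Carol: 3 − 0 = 3
  Hank: 2 − 1 = 1
  Frank: 1 − 2 = -1
Carol has the best Copeland score.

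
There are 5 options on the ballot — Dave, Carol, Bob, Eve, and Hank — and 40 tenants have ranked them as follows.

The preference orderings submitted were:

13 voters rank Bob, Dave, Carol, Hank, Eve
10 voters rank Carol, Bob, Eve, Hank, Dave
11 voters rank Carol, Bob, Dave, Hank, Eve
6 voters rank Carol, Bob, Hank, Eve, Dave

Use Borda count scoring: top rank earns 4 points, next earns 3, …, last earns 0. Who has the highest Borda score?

Borda scores:
  Dave: 13·3 + 10·0 + 11·2 + 6·0 = 61
  Carol: 13·2 + 10·4 + 11·4 + 6·4 = 134
  Bob: 13·4 + 10·3 + 11·3 + 6·3 = 133
  Eve: 13·0 + 10·2 + 11·0 + 6·1 = 26
  Hank: 13·1 + 10·1 + 11·1 + 6·2 = 46
Carol has the highest total.

Carol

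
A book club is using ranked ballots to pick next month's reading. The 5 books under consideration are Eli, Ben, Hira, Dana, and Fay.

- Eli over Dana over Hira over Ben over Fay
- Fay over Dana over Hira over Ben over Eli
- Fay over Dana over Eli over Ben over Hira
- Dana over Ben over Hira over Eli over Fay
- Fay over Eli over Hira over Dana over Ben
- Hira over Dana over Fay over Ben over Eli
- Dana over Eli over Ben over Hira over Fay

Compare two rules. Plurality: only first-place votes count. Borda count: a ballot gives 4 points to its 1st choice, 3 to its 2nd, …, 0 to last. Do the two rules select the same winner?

No

Plurality first-place counts: Eli 1, Ben 0, Hira 1, Dana 2, Fay 3 → Fay.
Borda totals: Eli 13, Ben 9, Hira 13, Dana 21, Fay 14 → Dana.
The two rules disagree: plurality picks Fay, Borda picks Dana.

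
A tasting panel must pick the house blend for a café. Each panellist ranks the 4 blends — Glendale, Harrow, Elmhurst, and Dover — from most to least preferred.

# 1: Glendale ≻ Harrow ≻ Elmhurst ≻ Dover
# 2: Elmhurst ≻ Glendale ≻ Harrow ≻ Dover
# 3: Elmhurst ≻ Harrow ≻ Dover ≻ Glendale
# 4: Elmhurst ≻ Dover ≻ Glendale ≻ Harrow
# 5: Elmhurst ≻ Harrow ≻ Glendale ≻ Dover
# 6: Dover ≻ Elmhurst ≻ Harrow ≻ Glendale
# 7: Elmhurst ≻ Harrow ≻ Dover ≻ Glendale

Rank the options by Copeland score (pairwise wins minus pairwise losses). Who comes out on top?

Pairwise results:
  Glendale vs Harrow: Harrow wins 4–3.
  Glendale vs Elmhurst: Elmhurst wins 6–1.
  Glendale vs Dover: Dover wins 4–3.
  Harrow vs Elmhurst: Elmhurst wins 6–1.
  Harrow vs Dover: Harrow wins 5–2.
  Elmhurst vs Dover: Elmhurst wins 6–1.
Copeland scores (wins − losses):
  Glendale: 0 − 3 = -3
  Harrow: 2 − 1 = 1
  Elmhurst: 3 − 0 = 3
  Dover: 1 − 2 = -1
Elmhurst has the best Copeland score.

Elmhurst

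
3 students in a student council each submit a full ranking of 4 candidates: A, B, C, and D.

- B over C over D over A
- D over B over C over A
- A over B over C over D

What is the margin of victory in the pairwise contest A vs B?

1

Ballots ranking A above B: 1.
Ballots ranking B above A: 2.
B wins 2–1, a margin of 1.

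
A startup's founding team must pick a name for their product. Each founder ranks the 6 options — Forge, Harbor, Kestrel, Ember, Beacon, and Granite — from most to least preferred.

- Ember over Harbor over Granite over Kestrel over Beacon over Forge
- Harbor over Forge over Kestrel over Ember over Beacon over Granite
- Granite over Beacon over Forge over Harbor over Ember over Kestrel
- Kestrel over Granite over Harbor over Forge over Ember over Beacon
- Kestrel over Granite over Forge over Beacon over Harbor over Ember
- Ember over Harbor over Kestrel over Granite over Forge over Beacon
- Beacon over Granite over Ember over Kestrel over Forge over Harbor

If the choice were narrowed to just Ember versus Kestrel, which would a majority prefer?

Ember

Ballots ranking Ember above Kestrel: 4.
Ballots ranking Kestrel above Ember: 3.
Ember wins the head-to-head, 4–3.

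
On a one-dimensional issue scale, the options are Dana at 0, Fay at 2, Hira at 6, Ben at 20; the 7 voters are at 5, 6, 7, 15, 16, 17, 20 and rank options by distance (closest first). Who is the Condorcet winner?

With single-peaked preferences on a line, the Condorcet winner is the candidate closest to the median voter.
The median voter (position 15) is closest to Ben at 20.
Check: Ben vs Dana — voters closer to Ben: 4 of 7.

Ben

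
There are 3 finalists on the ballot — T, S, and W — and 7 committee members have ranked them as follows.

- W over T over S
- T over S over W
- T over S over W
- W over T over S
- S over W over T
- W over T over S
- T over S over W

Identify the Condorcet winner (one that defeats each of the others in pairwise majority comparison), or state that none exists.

Head-to-head results (7 voters total):
T vs S: T wins 6–1.
T vs W: W wins 4–3.
S vs W: S wins 4–3.
No candidate beats all others: T beats S beats W beats T, a majority cycle.

There is no Condorcet winner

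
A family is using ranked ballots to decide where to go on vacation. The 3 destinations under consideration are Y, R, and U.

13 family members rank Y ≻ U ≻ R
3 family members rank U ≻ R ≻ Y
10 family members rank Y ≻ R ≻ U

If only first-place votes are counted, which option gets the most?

Y

First-place vote totals:
  Y: 23
  R: 0
  U: 3
Y has the most first-place votes.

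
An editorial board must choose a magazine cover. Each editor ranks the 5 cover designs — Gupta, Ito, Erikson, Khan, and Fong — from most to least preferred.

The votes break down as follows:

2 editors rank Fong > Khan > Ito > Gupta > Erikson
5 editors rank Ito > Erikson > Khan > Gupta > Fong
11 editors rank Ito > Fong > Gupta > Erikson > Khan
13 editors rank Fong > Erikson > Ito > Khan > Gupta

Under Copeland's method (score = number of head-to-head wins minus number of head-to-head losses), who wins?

Ito

Pairwise results:
  Gupta vs Ito: Ito wins 31–0.
  Gupta vs Erikson: Erikson wins 18–13.
  Gupta vs Khan: Khan wins 20–11.
  Gupta vs Fong: Fong wins 26–5.
  Ito vs Erikson: Ito wins 18–13.
  Ito vs Khan: Ito wins 29–2.
  Ito vs Fong: Ito wins 16–15.
  Erikson vs Khan: Erikson wins 29–2.
  Erikson vs Fong: Fong wins 26–5.
  Khan vs Fong: Fong wins 26–5.
Copeland scores (wins − losses):
  Gupta: 0 − 4 = -4
  Ito: 4 − 0 = 4
  Erikson: 2 − 2 = 0
  Khan: 1 − 3 = -2
  Fong: 3 − 1 = 2
Ito has the best Copeland score.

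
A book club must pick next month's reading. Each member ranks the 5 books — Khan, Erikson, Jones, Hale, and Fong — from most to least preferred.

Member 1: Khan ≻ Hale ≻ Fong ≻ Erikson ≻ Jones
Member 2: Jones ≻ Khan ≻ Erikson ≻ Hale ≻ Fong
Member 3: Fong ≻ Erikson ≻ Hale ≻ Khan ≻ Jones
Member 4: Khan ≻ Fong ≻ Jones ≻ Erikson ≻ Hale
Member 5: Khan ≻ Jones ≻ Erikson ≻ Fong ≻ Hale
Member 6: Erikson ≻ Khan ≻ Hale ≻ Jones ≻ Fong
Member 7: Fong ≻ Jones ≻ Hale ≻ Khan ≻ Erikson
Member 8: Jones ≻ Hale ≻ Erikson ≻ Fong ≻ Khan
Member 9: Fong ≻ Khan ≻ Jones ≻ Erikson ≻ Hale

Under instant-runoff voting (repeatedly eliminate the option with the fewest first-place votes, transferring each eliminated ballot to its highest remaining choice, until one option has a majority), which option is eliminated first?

Round 1: Khan 3, Fong 3, Jones 2, Erikson 1, Hale 0. Hale has the fewest and is eliminated.
Round 2: Khan 3, Fong 3, Jones 2, Erikson 1. Erikson has the fewest and is eliminated.
Round 3: Khan 4, Fong 3, Jones 2. Jones has the fewest and is eliminated.
Round 4: Khan 5, Fong 4. Khan has a majority.

Hale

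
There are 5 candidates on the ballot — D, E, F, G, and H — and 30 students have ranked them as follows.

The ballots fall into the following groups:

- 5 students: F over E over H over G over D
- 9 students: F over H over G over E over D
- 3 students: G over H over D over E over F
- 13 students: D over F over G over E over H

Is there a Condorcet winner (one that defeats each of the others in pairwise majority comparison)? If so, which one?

Head-to-head results (30 voters total):
D vs E: D wins 16–14.
D vs F: D wins 16–14.
D vs G: G wins 17–13.
D vs H: H wins 17–13.
E vs F: F wins 27–3.
E vs G: G wins 25–5.
E vs H: E wins 18–12.
F vs G: F wins 27–3.
F vs H: F wins 27–3.
G vs H: G wins 16–14.
No candidate beats all others: D beats E beats H beats D, a majority cycle.

There is no Condorcet winner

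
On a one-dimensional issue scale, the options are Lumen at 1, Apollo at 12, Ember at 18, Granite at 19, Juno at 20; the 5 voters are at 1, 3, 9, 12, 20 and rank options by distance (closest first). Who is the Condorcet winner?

Apollo

With single-peaked preferences on a line, the Condorcet winner is the candidate closest to the median voter.
The median voter (position 9) is closest to Apollo at 12.
Check: Apollo vs Juno — voters closer to Apollo: 4 of 5.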